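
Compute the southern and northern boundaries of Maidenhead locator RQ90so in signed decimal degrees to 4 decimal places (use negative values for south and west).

Field R=17, Q=16: +17·20° lon, +16·10° lat → SW at lon 160°, lat 70°.
Square 9, 0: +9·2° lon, +0·1° lat → SW at lon 178°, lat 70°.
Subsquare s=18, o=14: +18·0.0833333° lon, +14·0.0416667° lat → SW at lon 179.5°, lat 70.5833°.
Cell spans 0.0833333° lon × 0.0416667° lat.
south 70.5833, north 70.6250.

70.5833, 70.6250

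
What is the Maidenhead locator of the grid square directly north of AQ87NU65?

AQ87nu66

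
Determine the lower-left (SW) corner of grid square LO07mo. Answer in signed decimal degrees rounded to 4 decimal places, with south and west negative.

57.5833, 41.0000

Field L=11, O=14: +11·20° lon, +14·10° lat → SW at lon 40°, lat 50°.
Square 0, 7: +0·2° lon, +7·1° lat → SW at lon 40°, lat 57°.
Subsquare m=12, o=14: +12·0.0833333° lon, +14·0.0416667° lat → SW at lon 41°, lat 57.5833°.
latitude 57.5833, longitude 41.0000.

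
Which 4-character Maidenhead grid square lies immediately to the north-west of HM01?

GM92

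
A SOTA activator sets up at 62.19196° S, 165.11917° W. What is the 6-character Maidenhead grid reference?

AC77kt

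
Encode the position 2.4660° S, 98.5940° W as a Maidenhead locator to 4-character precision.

Shift to the Maidenhead origin (180°W, 90°S): lon 81.41, lat 87.53.
Field: lon ⌊81.41/20⌋ = 4 → E; lat ⌊87.53/10⌋ = 8 → I.
Square: lon ⌊1.41/2⌋ = 0; lat ⌊7.53/1⌋ = 7.

EI07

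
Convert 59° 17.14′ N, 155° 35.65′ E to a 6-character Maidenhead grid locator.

QO79tg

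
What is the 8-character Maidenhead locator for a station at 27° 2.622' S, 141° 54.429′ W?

BG92bw19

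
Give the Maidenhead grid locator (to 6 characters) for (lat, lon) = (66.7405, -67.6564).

FP66er

Add 180° to longitude and 90° to latitude: 112.3436, 156.7405.
Field: 112.3436/20 → 5 → F, 156.7405/10 → 15 → P; chars FP.
Square: 12.3436/2 → 6, 6.7405/1 → 6; chars 66.
Subsquare: 0.3436/0.0833333 → 4 → e, 0.7405/0.0416667 → 17 → r; chars er.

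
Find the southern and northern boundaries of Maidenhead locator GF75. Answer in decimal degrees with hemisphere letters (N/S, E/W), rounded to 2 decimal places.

35.00° S, 34.00° S

Field G=6, F=5: +6·20° lon, +5·10° lat → SW at lon -60°, lat -40°.
Square 7, 5: +7·2° lon, +5·1° lat → SW at lon -46°, lat -35°.
Cell spans 2° lon × 1° lat.
south 35.00° S, north 34.00° S.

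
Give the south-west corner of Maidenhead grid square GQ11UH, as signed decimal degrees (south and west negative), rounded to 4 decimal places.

Field G=6, Q=16: +6·20° lon, +16·10° lat → SW at lon -60°, lat 70°.
Square 1, 1: +1·2° lon, +1·1° lat → SW at lon -58°, lat 71°.
Subsquare u=20, h=7: +20·0.0833333° lon, +7·0.0416667° lat → SW at lon -56.3333°, lat 71.2917°.
latitude 71.2917, longitude -56.3333.

71.2917, -56.3333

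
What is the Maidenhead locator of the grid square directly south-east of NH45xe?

NH55ad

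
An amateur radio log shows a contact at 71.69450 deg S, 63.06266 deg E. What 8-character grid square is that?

MB18mh73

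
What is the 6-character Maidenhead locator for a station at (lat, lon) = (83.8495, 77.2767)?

Add 180° to longitude and 90° to latitude: 257.2767, 173.8495.
Field: lon ⌊257.2767/20⌋ = 12 → M; lat ⌊173.8495/10⌋ = 17 → R.
Square: lon ⌊17.2767/2⌋ = 8; lat ⌊3.8495/1⌋ = 3.
Subsquare: lon ⌊1.2767/0.0833333⌋ = 15 → p; lat ⌊0.8495/0.0416667⌋ = 20 → u.

MR83pu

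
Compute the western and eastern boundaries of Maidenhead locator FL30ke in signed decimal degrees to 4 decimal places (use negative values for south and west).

Field F=5, L=11: +5·20° lon, +11·10° lat → SW at lon -80°, lat 20°.
Square 3, 0: +3·2° lon, +0·1° lat → SW at lon -74°, lat 20°.
Subsquare k=10, e=4: +10·0.0833333° lon, +4·0.0416667° lat → SW at lon -73.1667°, lat 20.1667°.
Cell spans 0.0833333° lon × 0.0416667° lat.
west -73.1667, east -73.0833.

-73.1667, -73.0833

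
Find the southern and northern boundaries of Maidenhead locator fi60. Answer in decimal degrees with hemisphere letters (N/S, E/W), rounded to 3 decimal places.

10.000° S, 9.000° S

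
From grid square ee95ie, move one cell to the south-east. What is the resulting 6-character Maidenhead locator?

EE95jd

Longitude subsquare i = 8; +1 → 9 = j.
Latitude subsquare e = 4; −1 → 3 = d.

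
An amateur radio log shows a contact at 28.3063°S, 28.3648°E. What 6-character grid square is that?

KG41eq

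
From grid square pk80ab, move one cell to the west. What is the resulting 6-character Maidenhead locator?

Longitude subsquare a = 0; −1 → -1, wraps to 23 = x, carry into square.
Longitude square 8; −1 → 7.
The latitude characters are unchanged.

PK70xb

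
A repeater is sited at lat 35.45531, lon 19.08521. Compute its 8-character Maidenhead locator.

JM95nk09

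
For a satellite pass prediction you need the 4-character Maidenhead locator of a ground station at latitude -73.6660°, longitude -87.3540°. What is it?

EB66

Shift to the Maidenhead origin (180°W, 90°S): lon 92.65, lat 16.33.
Field: lon ⌊92.65/20⌋ = 4 → E; lat ⌊16.33/10⌋ = 1 → B.
Square: lon ⌊12.65/2⌋ = 6; lat ⌊6.33/1⌋ = 6.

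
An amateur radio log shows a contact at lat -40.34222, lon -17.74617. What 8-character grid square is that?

Offset from 180°W / 90°S: lon 162.25383°, lat 49.65778°.
Field: 162.25383/20 → 8 → I, 49.65778/10 → 4 → E; chars IE.
Square: 2.25383/2 → 1, 9.65778/1 → 9; chars 19.
Subsquare: 0.25383/0.0833333 → 3 → d, 0.65778/0.0416667 → 15 → p; chars dp.
Extended square: 0.00383/0.00833333 → 0, 0.03278/0.00416667 → 7; chars 07.

IE19dp07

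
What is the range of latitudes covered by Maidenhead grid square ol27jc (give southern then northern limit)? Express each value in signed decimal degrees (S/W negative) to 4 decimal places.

27.0833, 27.1250

Field O=14, L=11: +14·20° lon, +11·10° lat → SW at lon 100°, lat 20°.
Square 2, 7: +2·2° lon, +7·1° lat → SW at lon 104°, lat 27°.
Subsquare j=9, c=2: +9·0.0833333° lon, +2·0.0416667° lat → SW at lon 104.75°, lat 27.0833°.
Cell spans 0.0833333° lon × 0.0416667° lat.
south 27.0833, north 27.1250.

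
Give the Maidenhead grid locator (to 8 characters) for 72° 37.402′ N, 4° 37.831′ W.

IQ72qo49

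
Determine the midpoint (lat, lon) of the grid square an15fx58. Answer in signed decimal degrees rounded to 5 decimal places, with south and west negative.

45.99375, -177.53750

Field A=0, N=13: +0·20° lon, +13·10° lat → SW at lon -180°, lat 40°.
Square 1, 5: +1·2° lon, +5·1° lat → SW at lon -178°, lat 45°.
Subsquare f=5, x=23: +5·0.0833333° lon, +23·0.0416667° lat → SW at lon -177.583°, lat 45.9583°.
Extended square 5, 8: +5·0.00833333° lon, +8·0.00416667° lat → SW at lon -177.542°, lat 45.9917°.
Cell spans 0.00833333° lon × 0.00416667° lat. Centre is SW corner plus half of each.
latitude 45.99375, longitude -177.53750.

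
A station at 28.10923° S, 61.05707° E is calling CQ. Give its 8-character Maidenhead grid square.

MG01mv63

Shift to the Maidenhead origin (180°W, 90°S): lon 241.05707, lat 61.89077.
Field: 241.05707/20 → 12 → M, 61.89077/10 → 6 → G; chars MG.
Square: 1.05707/2 → 0, 1.89077/1 → 1; chars 01.
Subsquare: 1.05707/0.0833333 → 12 → m, 0.89077/0.0416667 → 21 → v; chars mv.
Extended square: 0.05707/0.00833333 → 6, 0.01577/0.00416667 → 3; chars 63.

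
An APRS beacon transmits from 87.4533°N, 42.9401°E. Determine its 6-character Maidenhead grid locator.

Shift to the Maidenhead origin (180°W, 90°S): lon 222.9401, lat 177.4533.
Field: 222.9401/20 → 11 → L, 177.4533/10 → 17 → R; chars LR.
Square: 2.9401/2 → 1, 7.4533/1 → 7; chars 17.
Subsquare: 0.9401/0.0833333 → 11 → l, 0.4533/0.0416667 → 10 → k; chars lk.

LR17lk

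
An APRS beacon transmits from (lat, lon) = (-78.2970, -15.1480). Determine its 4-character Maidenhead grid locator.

IB21

Add 180° to longitude and 90° to latitude: 164.85, 11.70.
Field: lon ⌊164.85/20⌋ = 8 → I; lat ⌊11.70/10⌋ = 1 → B.
Square: lon ⌊4.85/2⌋ = 2; lat ⌊1.70/1⌋ = 1.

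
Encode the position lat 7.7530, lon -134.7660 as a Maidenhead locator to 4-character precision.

CJ27

Shift to the Maidenhead origin (180°W, 90°S): lon 45.23, lat 97.75.
Field (20°×10°, letters A–R): 45.23/20 → 2 → C, 97.75/10 → 9 → J; chars CJ.
Square (2°×1°, digits 0–9): 5.23/2 → 2, 7.75/1 → 7; chars 27.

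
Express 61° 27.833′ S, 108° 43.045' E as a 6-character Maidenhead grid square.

OC48im

Add 180° to longitude and 90° to latitude: 288.7174, 28.5361.
Field: lon ⌊288.7174/20⌋ = 14 → O; lat ⌊28.5361/10⌋ = 2 → C.
Square: lon ⌊8.7174/2⌋ = 4; lat ⌊8.5361/1⌋ = 8.
Subsquare: lon ⌊0.7174/0.0833333⌋ = 8 → i; lat ⌊0.5361/0.0416667⌋ = 12 → m.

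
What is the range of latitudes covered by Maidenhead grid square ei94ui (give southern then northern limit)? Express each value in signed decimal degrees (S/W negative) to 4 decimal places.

Field E=4, I=8: +4·20° lon, +8·10° lat → SW at lon -100°, lat -10°.
Square 9, 4: +9·2° lon, +4·1° lat → SW at lon -82°, lat -6°.
Subsquare u=20, i=8: +20·0.0833333° lon, +8·0.0416667° lat → SW at lon -80.3333°, lat -5.66667°.
Cell spans 0.0833333° lon × 0.0416667° lat.
south -5.6667, north -5.6250.

-5.6667, -5.6250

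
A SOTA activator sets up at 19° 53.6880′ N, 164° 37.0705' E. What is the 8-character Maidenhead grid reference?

RK29hv44

Offset from 180°W / 90°S: lon 344.61784°, lat 109.89480°.
Field: lon ⌊344.61784/20⌋ = 17 → R; lat ⌊109.89480/10⌋ = 10 → K.
Square: lon ⌊4.61784/2⌋ = 2; lat ⌊9.89480/1⌋ = 9.
Subsquare: lon ⌊0.61784/0.0833333⌋ = 7 → h; lat ⌊0.89480/0.0416667⌋ = 21 → v.
Extended square: lon ⌊0.03451/0.00833333⌋ = 4; lat ⌊0.01980/0.00416667⌋ = 4.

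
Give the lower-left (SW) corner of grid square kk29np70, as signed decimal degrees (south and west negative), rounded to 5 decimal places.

Field K=10, K=10: +10·20° lon, +10·10° lat → SW at lon 20°, lat 10°.
Square 2, 9: +2·2° lon, +9·1° lat → SW at lon 24°, lat 19°.
Subsquare n=13, p=15: +13·0.0833333° lon, +15·0.0416667° lat → SW at lon 25.0833°, lat 19.625°.
Extended square 7, 0: +7·0.00833333° lon, +0·0.00416667° lat → SW at lon 25.1417°, lat 19.625°.
latitude 19.62500, longitude 25.14167.

19.62500, 25.14167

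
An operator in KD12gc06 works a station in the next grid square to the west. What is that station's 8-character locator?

KD12fc96

Longitude extended square 0; −1 → -1, wraps to 9, carry into subsquare.
Longitude subsquare g = 6; −1 → 5 = f.
The latitude characters are unchanged.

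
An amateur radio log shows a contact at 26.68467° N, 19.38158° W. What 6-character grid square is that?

IL06hq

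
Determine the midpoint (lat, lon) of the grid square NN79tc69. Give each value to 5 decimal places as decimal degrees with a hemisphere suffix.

49.12292° N, 95.63750° E

Field N=13, N=13: +13·20° lon, +13·10° lat → SW at lon 80°, lat 40°.
Square 7, 9: +7·2° lon, +9·1° lat → SW at lon 94°, lat 49°.
Subsquare t=19, c=2: +19·0.0833333° lon, +2·0.0416667° lat → SW at lon 95.5833°, lat 49.0833°.
Extended square 6, 9: +6·0.00833333° lon, +9·0.00416667° lat → SW at lon 95.6333°, lat 49.1208°.
Cell spans 0.00833333° lon × 0.00416667° lat. Centre is SW corner plus half of each.
latitude 49.12292° N, longitude 95.63750° E.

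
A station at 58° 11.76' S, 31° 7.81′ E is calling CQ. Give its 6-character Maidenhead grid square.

KD51nt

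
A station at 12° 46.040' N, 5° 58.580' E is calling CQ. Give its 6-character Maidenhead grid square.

Add 180° to longitude and 90° to latitude: 185.9763, 102.7673.
Field (20°×10°, letters A–R): lon ⌊185.9763/20⌋ = 9 → J; lat ⌊102.7673/10⌋ = 10 → K.
Square (2°×1°, digits 0–9): lon ⌊5.9763/2⌋ = 2; lat ⌊2.7673/1⌋ = 2.
Subsquare (5′×2.5′, letters a–x): lon ⌊1.9763/0.0833333⌋ = 23 → x; lat ⌊0.7673/0.0416667⌋ = 18 → s.

JK22xs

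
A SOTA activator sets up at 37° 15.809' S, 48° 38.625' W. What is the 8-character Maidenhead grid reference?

Add 180° to longitude and 90° to latitude: 131.35625, 52.73652.
Field (20°×10°, letters A–R): lon ⌊131.35625/20⌋ = 6 → G; lat ⌊52.73652/10⌋ = 5 → F.
Square (2°×1°, digits 0–9): lon ⌊11.35625/2⌋ = 5; lat ⌊2.73652/1⌋ = 2.
Subsquare (5′×2.5′, letters a–x): lon ⌊1.35625/0.0833333⌋ = 16 → q; lat ⌊0.73652/0.0416667⌋ = 17 → r.
Extended square (30″×15″, digits 0–9): lon ⌊0.02292/0.00833333⌋ = 2; lat ⌊0.02818/0.00416667⌋ = 6.

GF52qr26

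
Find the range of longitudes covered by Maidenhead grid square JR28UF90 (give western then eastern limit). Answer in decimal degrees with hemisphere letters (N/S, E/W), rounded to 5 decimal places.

Field J=9, R=17: +9·20° lon, +17·10° lat → SW at lon 0°, lat 80°.
Square 2, 8: +2·2° lon, +8·1° lat → SW at lon 4°, lat 88°.
Subsquare u=20, f=5: +20·0.0833333° lon, +5·0.0416667° lat → SW at lon 5.66667°, lat 88.2083°.
Extended square 9, 0: +9·0.00833333° lon, +0·0.00416667° lat → SW at lon 5.74167°, lat 88.2083°.
Cell spans 0.00833333° lon × 0.00416667° lat.
west 5.74167° E, east 5.75000° E.

5.74167° E, 5.75000° E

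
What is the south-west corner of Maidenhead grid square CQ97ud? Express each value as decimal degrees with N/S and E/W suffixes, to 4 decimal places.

77.1250° N, 120.3333° W

Field C=2, Q=16: +2·20° lon, +16·10° lat → SW at lon -140°, lat 70°.
Square 9, 7: +9·2° lon, +7·1° lat → SW at lon -122°, lat 77°.
Subsquare u=20, d=3: +20·0.0833333° lon, +3·0.0416667° lat → SW at lon -120.333°, lat 77.125°.
latitude 77.1250° N, longitude 120.3333° W.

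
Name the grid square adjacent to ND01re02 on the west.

ND01qe92

Longitude extended square 0; −1 → -1, wraps to 9, carry into subsquare.
Longitude subsquare r = 17; −1 → 16 = q.
The latitude characters are unchanged.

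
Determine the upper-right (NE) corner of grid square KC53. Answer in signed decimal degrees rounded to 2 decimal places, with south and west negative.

Field K=10, C=2: +10·20° lon, +2·10° lat → SW at lon 20°, lat -70°.
Square 5, 3: +5·2° lon, +3·1° lat → SW at lon 30°, lat -67°.
Cell spans 2° lon × 1° lat. NE corner is SW corner plus one full cell.
latitude -66.00, longitude 32.00.

-66.00, 32.00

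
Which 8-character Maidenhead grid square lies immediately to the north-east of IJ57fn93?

Longitude extended square 9; +1 → 10, wraps to 0, carry into subsquare.
Longitude subsquare f = 5; +1 → 6 = g.
Latitude extended square 3; +1 → 4.

IJ57gn04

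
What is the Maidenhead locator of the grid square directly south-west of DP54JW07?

Longitude extended square 0; −1 → -1, wraps to 9, carry into subsquare.
Longitude subsquare j = 9; −1 → 8 = i.
Latitude extended square 7; −1 → 6.

DP54iw96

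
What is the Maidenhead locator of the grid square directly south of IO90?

IN99

Latitude square 0; −1 → -1, wraps to 9, carry into field.
Latitude field O = 14; −1 → 13 = N.
The longitude characters are unchanged.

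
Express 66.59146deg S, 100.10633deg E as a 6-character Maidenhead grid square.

Add 180° to longitude and 90° to latitude: 280.1063, 23.4085.
Field (20°×10°, letters A–R): lon ⌊280.1063/20⌋ = 14 → O; lat ⌊23.4085/10⌋ = 2 → C.
Square (2°×1°, digits 0–9): lon ⌊0.1063/2⌋ = 0; lat ⌊3.4085/1⌋ = 3.
Subsquare (5′×2.5′, letters a–x): lon ⌊0.1063/0.0833333⌋ = 1 → b; lat ⌊0.4085/0.0416667⌋ = 9 → j.

OC03bj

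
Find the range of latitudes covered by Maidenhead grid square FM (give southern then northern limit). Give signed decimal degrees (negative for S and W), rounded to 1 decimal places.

Field F=5, M=12: +5·20° lon, +12·10° lat → SW at lon -80°, lat 30°.
Cell spans 20° lon × 10° lat.
south 30.0, north 40.0.

30.0, 40.0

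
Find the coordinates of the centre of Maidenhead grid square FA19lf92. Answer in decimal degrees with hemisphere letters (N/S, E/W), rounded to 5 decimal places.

80.78125° S, 77.00417° W

Field F=5, A=0: +5·20° lon, +0·10° lat → SW at lon -80°, lat -90°.
Square 1, 9: +1·2° lon, +9·1° lat → SW at lon -78°, lat -81°.
Subsquare l=11, f=5: +11·0.0833333° lon, +5·0.0416667° lat → SW at lon -77.0833°, lat -80.7917°.
Extended square 9, 2: +9·0.00833333° lon, +2·0.00416667° lat → SW at lon -77.0083°, lat -80.7833°.
Cell spans 0.00833333° lon × 0.00416667° lat. Centre is SW corner plus half of each.
latitude 80.78125° S, longitude 77.00417° W.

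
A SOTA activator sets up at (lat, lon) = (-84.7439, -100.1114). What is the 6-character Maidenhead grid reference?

Offset from 180°W / 90°S: lon 79.8886°, lat 5.2561°.
Field: lon ⌊79.8886/20⌋ = 3 → D; lat ⌊5.2561/10⌋ = 0 → A.
Square: lon ⌊19.8886/2⌋ = 9; lat ⌊5.2561/1⌋ = 5.
Subsquare: lon ⌊1.8886/0.0833333⌋ = 22 → w; lat ⌊0.2561/0.0416667⌋ = 6 → g.

DA95wg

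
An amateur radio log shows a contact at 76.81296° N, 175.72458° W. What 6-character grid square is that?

AQ26dt

Add 180° to longitude and 90° to latitude: 4.2754, 166.8130.
Field: 4.2754/20 → 0 → A, 166.8130/10 → 16 → Q; chars AQ.
Square: 4.2754/2 → 2, 6.8130/1 → 6; chars 26.
Subsquare: 0.2754/0.0833333 → 3 → d, 0.8130/0.0416667 → 19 → t; chars dt.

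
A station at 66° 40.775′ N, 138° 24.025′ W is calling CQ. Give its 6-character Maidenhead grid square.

CP06tq

Add 180° to longitude and 90° to latitude: 41.5996, 156.6796.
Field: lon ⌊41.5996/20⌋ = 2 → C; lat ⌊156.6796/10⌋ = 15 → P.
Square: lon ⌊1.5996/2⌋ = 0; lat ⌊6.6796/1⌋ = 6.
Subsquare: lon ⌊1.5996/0.0833333⌋ = 19 → t; lat ⌊0.6796/0.0416667⌋ = 16 → q.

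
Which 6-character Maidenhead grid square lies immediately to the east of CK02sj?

CK02tj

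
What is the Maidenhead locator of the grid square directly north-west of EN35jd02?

EN35id93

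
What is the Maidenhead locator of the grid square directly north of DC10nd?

Latitude subsquare d = 3; +1 → 4 = e.
The longitude characters are unchanged.

DC10ne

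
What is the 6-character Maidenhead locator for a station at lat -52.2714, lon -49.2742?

GD57ir

Shift to the Maidenhead origin (180°W, 90°S): lon 130.7258, lat 37.7286.
Field: lon ⌊130.7258/20⌋ = 6 → G; lat ⌊37.7286/10⌋ = 3 → D.
Square: lon ⌊10.7258/2⌋ = 5; lat ⌊7.7286/1⌋ = 7.
Subsquare: lon ⌊0.7258/0.0833333⌋ = 8 → i; lat ⌊0.7286/0.0416667⌋ = 17 → r.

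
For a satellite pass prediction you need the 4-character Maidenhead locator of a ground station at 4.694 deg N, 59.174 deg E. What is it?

LJ94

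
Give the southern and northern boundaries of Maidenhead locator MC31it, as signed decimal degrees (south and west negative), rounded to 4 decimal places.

Field M=12, C=2: +12·20° lon, +2·10° lat → SW at lon 60°, lat -70°.
Square 3, 1: +3·2° lon, +1·1° lat → SW at lon 66°, lat -69°.
Subsquare i=8, t=19: +8·0.0833333° lon, +19·0.0416667° lat → SW at lon 66.6667°, lat -68.2083°.
Cell spans 0.0833333° lon × 0.0416667° lat.
south -68.2083, north -68.1667.

-68.2083, -68.1667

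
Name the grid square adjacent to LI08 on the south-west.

KI97

Longitude square 0; −1 → -1, wraps to 9, carry into field.
Longitude field L = 11; −1 → 10 = K.
Latitude square 8; −1 → 7.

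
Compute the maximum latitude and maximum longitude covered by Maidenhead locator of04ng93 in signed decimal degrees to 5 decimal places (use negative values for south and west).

Field O=14, F=5: +14·20° lon, +5·10° lat → SW at lon 100°, lat -40°.
Square 0, 4: +0·2° lon, +4·1° lat → SW at lon 100°, lat -36°.
Subsquare n=13, g=6: +13·0.0833333° lon, +6·0.0416667° lat → SW at lon 101.083°, lat -35.75°.
Extended square 9, 3: +9·0.00833333° lon, +3·0.00416667° lat → SW at lon 101.158°, lat -35.7375°.
Cell spans 0.00833333° lon × 0.00416667° lat. NE corner is SW corner plus one full cell.
latitude -35.73333, longitude 101.16667.

-35.73333, 101.16667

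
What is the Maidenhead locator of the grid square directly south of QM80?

QL89

Latitude square 0; −1 → -1, wraps to 9, carry into field.
Latitude field M = 12; −1 → 11 = L.
The longitude characters are unchanged.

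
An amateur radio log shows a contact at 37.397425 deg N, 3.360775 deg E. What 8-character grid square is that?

JM17qj35

Add 180° to longitude and 90° to latitude: 183.36077, 127.39742.
Field: 183.36077/20 → 9 → J, 127.39742/10 → 12 → M; chars JM.
Square: 3.36077/2 → 1, 7.39742/1 → 7; chars 17.
Subsquare: 1.36077/0.0833333 → 16 → q, 0.39742/0.0416667 → 9 → j; chars qj.
Extended square: 0.02744/0.00833333 → 3, 0.02242/0.00416667 → 5; chars 35.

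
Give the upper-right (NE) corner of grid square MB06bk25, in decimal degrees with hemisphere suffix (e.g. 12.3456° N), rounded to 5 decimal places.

Field M=12, B=1: +12·20° lon, +1·10° lat → SW at lon 60°, lat -80°.
Square 0, 6: +0·2° lon, +6·1° lat → SW at lon 60°, lat -74°.
Subsquare b=1, k=10: +1·0.0833333° lon, +10·0.0416667° lat → SW at lon 60.0833°, lat -73.5833°.
Extended square 2, 5: +2·0.00833333° lon, +5·0.00416667° lat → SW at lon 60.1°, lat -73.5625°.
Cell spans 0.00833333° lon × 0.00416667° lat. NE corner is SW corner plus one full cell.
latitude 73.55833° S, longitude 60.10833° E.

73.55833° S, 60.10833° E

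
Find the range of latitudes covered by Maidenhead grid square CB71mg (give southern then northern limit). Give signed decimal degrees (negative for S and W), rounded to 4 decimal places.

-78.7500, -78.7083

Field C=2, B=1: +2·20° lon, +1·10° lat → SW at lon -140°, lat -80°.
Square 7, 1: +7·2° lon, +1·1° lat → SW at lon -126°, lat -79°.
Subsquare m=12, g=6: +12·0.0833333° lon, +6·0.0416667° lat → SW at lon -125°, lat -78.75°.
Cell spans 0.0833333° lon × 0.0416667° lat.
south -78.7500, north -78.7083.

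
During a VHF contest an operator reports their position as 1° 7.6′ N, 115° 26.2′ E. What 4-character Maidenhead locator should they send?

OJ71

Offset from 180°W / 90°S: lon 295.44°, lat 91.13°.
Field: lon ⌊295.44/20⌋ = 14 → O; lat ⌊91.13/10⌋ = 9 → J.
Square: lon ⌊15.44/2⌋ = 7; lat ⌊1.13/1⌋ = 1.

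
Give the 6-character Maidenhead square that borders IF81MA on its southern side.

Latitude subsquare a = 0; −1 → -1, wraps to 23 = x, carry into square.
Latitude square 1; −1 → 0.
The longitude characters are unchanged.

IF80mx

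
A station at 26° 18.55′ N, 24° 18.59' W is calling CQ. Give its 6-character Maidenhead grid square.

Add 180° to longitude and 90° to latitude: 155.6902, 116.3092.
Field (20°×10°, letters A–R): lon ⌊155.6902/20⌋ = 7 → H; lat ⌊116.3092/10⌋ = 11 → L.
Square (2°×1°, digits 0–9): lon ⌊15.6902/2⌋ = 7; lat ⌊6.3092/1⌋ = 6.
Subsquare (5′×2.5′, letters a–x): lon ⌊1.6902/0.0833333⌋ = 20 → u; lat ⌊0.3092/0.0416667⌋ = 7 → h.

HL76uh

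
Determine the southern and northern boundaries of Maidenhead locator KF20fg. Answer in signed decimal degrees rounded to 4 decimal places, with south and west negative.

-39.7500, -39.7083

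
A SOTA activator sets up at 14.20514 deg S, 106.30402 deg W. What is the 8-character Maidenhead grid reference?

Add 180° to longitude and 90° to latitude: 73.69598, 75.79486.
Field: lon ⌊73.69598/20⌋ = 3 → D; lat ⌊75.79486/10⌋ = 7 → H.
Square: lon ⌊13.69598/2⌋ = 6; lat ⌊5.79486/1⌋ = 5.
Subsquare: lon ⌊1.69598/0.0833333⌋ = 20 → u; lat ⌊0.79486/0.0416667⌋ = 19 → t.
Extended square: lon ⌊0.02931/0.00833333⌋ = 3; lat ⌊0.00319/0.00416667⌋ = 0.

DH65ut30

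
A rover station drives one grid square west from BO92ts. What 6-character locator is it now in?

Longitude subsquare t = 19; −1 → 18 = s.
The latitude characters are unchanged.

BO92ss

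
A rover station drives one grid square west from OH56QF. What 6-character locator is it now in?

Longitude subsquare q = 16; −1 → 15 = p.
The latitude characters are unchanged.

OH56pf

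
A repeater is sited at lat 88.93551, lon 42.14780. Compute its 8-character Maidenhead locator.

LR18bw74

Offset from 180°W / 90°S: lon 222.14780°, lat 178.93551°.
Field: lon ⌊222.14780/20⌋ = 11 → L; lat ⌊178.93551/10⌋ = 17 → R.
Square: lon ⌊2.14780/2⌋ = 1; lat ⌊8.93551/1⌋ = 8.
Subsquare: lon ⌊0.14780/0.0833333⌋ = 1 → b; lat ⌊0.93551/0.0416667⌋ = 22 → w.
Extended square: lon ⌊0.06447/0.00833333⌋ = 7; lat ⌊0.01884/0.00416667⌋ = 4.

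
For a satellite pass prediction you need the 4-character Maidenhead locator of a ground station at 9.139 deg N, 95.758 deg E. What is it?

Shift to the Maidenhead origin (180°W, 90°S): lon 275.76, lat 99.14.
Field (20°×10°, letters A–R): lon ⌊275.76/20⌋ = 13 → N; lat ⌊99.14/10⌋ = 9 → J.
Square (2°×1°, digits 0–9): lon ⌊15.76/2⌋ = 7; lat ⌊9.14/1⌋ = 9.

NJ79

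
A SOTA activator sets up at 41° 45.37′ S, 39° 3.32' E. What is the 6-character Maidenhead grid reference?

KE98mf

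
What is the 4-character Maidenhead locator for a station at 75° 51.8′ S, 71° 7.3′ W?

FB44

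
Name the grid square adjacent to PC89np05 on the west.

Longitude extended square 0; −1 → -1, wraps to 9, carry into subsquare.
Longitude subsquare n = 13; −1 → 12 = m.
The latitude characters are unchanged.

PC89mp95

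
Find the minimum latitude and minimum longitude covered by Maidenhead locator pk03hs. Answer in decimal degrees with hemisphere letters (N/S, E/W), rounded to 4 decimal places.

13.7500° N, 120.5833° E

Field P=15, K=10: +15·20° lon, +10·10° lat → SW at lon 120°, lat 10°.
Square 0, 3: +0·2° lon, +3·1° lat → SW at lon 120°, lat 13°.
Subsquare h=7, s=18: +7·0.0833333° lon, +18·0.0416667° lat → SW at lon 120.583°, lat 13.75°.
latitude 13.7500° N, longitude 120.5833° E.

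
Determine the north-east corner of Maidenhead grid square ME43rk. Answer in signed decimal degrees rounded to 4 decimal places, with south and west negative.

-46.5417, 69.5000

Field M=12, E=4: +12·20° lon, +4·10° lat → SW at lon 60°, lat -50°.
Square 4, 3: +4·2° lon, +3·1° lat → SW at lon 68°, lat -47°.
Subsquare r=17, k=10: +17·0.0833333° lon, +10·0.0416667° lat → SW at lon 69.4167°, lat -46.5833°.
Cell spans 0.0833333° lon × 0.0416667° lat. NE corner is SW corner plus one full cell.
latitude -46.5417, longitude 69.5000.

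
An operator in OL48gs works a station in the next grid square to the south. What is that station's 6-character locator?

Latitude subsquare s = 18; −1 → 17 = r.
The longitude characters are unchanged.

OL48gr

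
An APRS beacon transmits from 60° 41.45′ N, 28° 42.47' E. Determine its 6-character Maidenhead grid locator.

Shift to the Maidenhead origin (180°W, 90°S): lon 208.7078, lat 150.6908.
Field: 208.7078/20 → 10 → K, 150.6908/10 → 15 → P; chars KP.
Square: 8.7078/2 → 4, 0.6908/1 → 0; chars 40.
Subsquare: 0.7078/0.0833333 → 8 → i, 0.6908/0.0416667 → 16 → q; chars iq.

KP40iq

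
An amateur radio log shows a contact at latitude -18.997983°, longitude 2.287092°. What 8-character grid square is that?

JH11da40

Add 180° to longitude and 90° to latitude: 182.28709, 71.00202.
Field: 182.28709/20 → 9 → J, 71.00202/10 → 7 → H; chars JH.
Square: 2.28709/2 → 1, 1.00202/1 → 1; chars 11.
Subsquare: 0.28709/0.0833333 → 3 → d, 0.00202/0.0416667 → 0 → a; chars da.
Extended square: 0.03709/0.00833333 → 4, 0.00202/0.00416667 → 0; chars 40.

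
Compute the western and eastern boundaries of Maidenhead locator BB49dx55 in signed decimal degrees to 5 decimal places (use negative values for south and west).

-151.70833, -151.70000

Field B=1, B=1: +1·20° lon, +1·10° lat → SW at lon -160°, lat -80°.
Square 4, 9: +4·2° lon, +9·1° lat → SW at lon -152°, lat -71°.
Subsquare d=3, x=23: +3·0.0833333° lon, +23·0.0416667° lat → SW at lon -151.75°, lat -70.0417°.
Extended square 5, 5: +5·0.00833333° lon, +5·0.00416667° lat → SW at lon -151.708°, lat -70.0208°.
Cell spans 0.00833333° lon × 0.00416667° lat.
west -151.70833, east -151.70000.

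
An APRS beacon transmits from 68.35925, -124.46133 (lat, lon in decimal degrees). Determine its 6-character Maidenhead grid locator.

CP78si

Offset from 180°W / 90°S: lon 55.5387°, lat 158.3593°.
Field: lon ⌊55.5387/20⌋ = 2 → C; lat ⌊158.3593/10⌋ = 15 → P.
Square: lon ⌊15.5387/2⌋ = 7; lat ⌊8.3593/1⌋ = 8.
Subsquare: lon ⌊1.5387/0.0833333⌋ = 18 → s; lat ⌊0.3593/0.0416667⌋ = 8 → i.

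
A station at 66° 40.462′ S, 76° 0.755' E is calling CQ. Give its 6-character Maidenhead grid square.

Shift to the Maidenhead origin (180°W, 90°S): lon 256.0126, lat 23.3256.
Field: 256.0126/20 → 12 → M, 23.3256/10 → 2 → C; chars MC.
Square: 16.0126/2 → 8, 3.3256/1 → 3; chars 83.
Subsquare: 0.0126/0.0833333 → 0 → a, 0.3256/0.0416667 → 7 → h; chars ah.

MC83ah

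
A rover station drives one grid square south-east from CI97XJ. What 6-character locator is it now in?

DI07ai

Longitude subsquare x = 23; +1 → 24, wraps to 0 = a, carry into square.
Longitude square 9; +1 → 10, wraps to 0, carry into field.
Longitude field C = 2; +1 → 3 = D.
Latitude subsquare j = 9; −1 → 8 = i.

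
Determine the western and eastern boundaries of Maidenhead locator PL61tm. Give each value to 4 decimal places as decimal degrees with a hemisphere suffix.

133.5833° E, 133.6667° E

Field P=15, L=11: +15·20° lon, +11·10° lat → SW at lon 120°, lat 20°.
Square 6, 1: +6·2° lon, +1·1° lat → SW at lon 132°, lat 21°.
Subsquare t=19, m=12: +19·0.0833333° lon, +12·0.0416667° lat → SW at lon 133.583°, lat 21.5°.
Cell spans 0.0833333° lon × 0.0416667° lat.
west 133.5833° E, east 133.6667° E.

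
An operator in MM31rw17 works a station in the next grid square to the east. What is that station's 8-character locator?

MM31rw27

Longitude extended square 1; +1 → 2.
The latitude characters are unchanged.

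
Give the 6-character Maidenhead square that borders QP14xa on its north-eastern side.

QP24ab

Longitude subsquare x = 23; +1 → 24, wraps to 0 = a, carry into square.
Longitude square 1; +1 → 2.
Latitude subsquare a = 0; +1 → 1 = b.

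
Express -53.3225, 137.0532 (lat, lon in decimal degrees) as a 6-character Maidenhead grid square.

PD86mq

Shift to the Maidenhead origin (180°W, 90°S): lon 317.0532, lat 36.6775.
Field: lon ⌊317.0532/20⌋ = 15 → P; lat ⌊36.6775/10⌋ = 3 → D.
Square: lon ⌊17.0532/2⌋ = 8; lat ⌊6.6775/1⌋ = 6.
Subsquare: lon ⌊1.0532/0.0833333⌋ = 12 → m; lat ⌊0.6775/0.0416667⌋ = 16 → q.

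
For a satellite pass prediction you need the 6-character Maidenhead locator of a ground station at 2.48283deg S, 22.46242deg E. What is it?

KI17fm

Shift to the Maidenhead origin (180°W, 90°S): lon 202.4624, lat 87.5172.
Field (20°×10°, letters A–R): lon ⌊202.4624/20⌋ = 10 → K; lat ⌊87.5172/10⌋ = 8 → I.
Square (2°×1°, digits 0–9): lon ⌊2.4624/2⌋ = 1; lat ⌊7.5172/1⌋ = 7.
Subsquare (5′×2.5′, letters a–x): lon ⌊0.4624/0.0833333⌋ = 5 → f; lat ⌊0.5172/0.0416667⌋ = 12 → m.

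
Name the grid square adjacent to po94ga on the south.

PO93gx

Latitude subsquare a = 0; −1 → -1, wraps to 23 = x, carry into square.
Latitude square 4; −1 → 3.
The longitude characters are unchanged.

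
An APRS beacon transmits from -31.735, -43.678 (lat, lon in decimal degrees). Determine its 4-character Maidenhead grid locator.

GF88

Offset from 180°W / 90°S: lon 136.32°, lat 58.27°.
Field: 136.32/20 → 6 → G, 58.27/10 → 5 → F; chars GF.
Square: 16.32/2 → 8, 8.27/1 → 8; chars 88.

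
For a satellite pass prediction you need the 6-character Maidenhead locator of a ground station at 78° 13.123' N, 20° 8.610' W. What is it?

HQ98wf

Add 180° to longitude and 90° to latitude: 159.8565, 168.2187.
Field: 159.8565/20 → 7 → H, 168.2187/10 → 16 → Q; chars HQ.
Square: 19.8565/2 → 9, 8.2187/1 → 8; chars 98.
Subsquare: 1.8565/0.0833333 → 22 → w, 0.2187/0.0416667 → 5 → f; chars wf.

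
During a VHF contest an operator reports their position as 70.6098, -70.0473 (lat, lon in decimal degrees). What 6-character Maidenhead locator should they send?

FQ40xo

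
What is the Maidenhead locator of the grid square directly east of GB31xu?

Longitude subsquare x = 23; +1 → 24, wraps to 0 = a, carry into square.
Longitude square 3; +1 → 4.
The latitude characters are unchanged.

GB41au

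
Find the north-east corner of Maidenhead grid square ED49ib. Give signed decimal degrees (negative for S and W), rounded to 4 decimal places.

-50.9167, -91.2500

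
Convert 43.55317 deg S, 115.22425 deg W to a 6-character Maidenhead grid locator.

DE26jk

Offset from 180°W / 90°S: lon 64.7758°, lat 46.4468°.
Field (20°×10°, letters A–R): lon ⌊64.7758/20⌋ = 3 → D; lat ⌊46.4468/10⌋ = 4 → E.
Square (2°×1°, digits 0–9): lon ⌊4.7758/2⌋ = 2; lat ⌊6.4468/1⌋ = 6.
Subsquare (5′×2.5′, letters a–x): lon ⌊0.7758/0.0833333⌋ = 9 → j; lat ⌊0.4468/0.0416667⌋ = 10 → k.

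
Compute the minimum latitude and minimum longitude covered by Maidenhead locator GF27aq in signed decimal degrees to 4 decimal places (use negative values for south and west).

-32.3333, -56.0000

Field G=6, F=5: +6·20° lon, +5·10° lat → SW at lon -60°, lat -40°.
Square 2, 7: +2·2° lon, +7·1° lat → SW at lon -56°, lat -33°.
Subsquare a=0, q=16: +0·0.0833333° lon, +16·0.0416667° lat → SW at lon -56°, lat -32.3333°.
latitude -32.3333, longitude -56.0000.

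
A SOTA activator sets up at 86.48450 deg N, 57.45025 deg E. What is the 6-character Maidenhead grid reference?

LR86rl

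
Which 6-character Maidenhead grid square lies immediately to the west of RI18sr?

RI18rr

Longitude subsquare s = 18; −1 → 17 = r.
The latitude characters are unchanged.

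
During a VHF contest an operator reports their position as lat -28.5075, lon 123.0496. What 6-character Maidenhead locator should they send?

Shift to the Maidenhead origin (180°W, 90°S): lon 303.0496, lat 61.4925.
Field: lon ⌊303.0496/20⌋ = 15 → P; lat ⌊61.4925/10⌋ = 6 → G.
Square: lon ⌊3.0496/2⌋ = 1; lat ⌊1.4925/1⌋ = 1.
Subsquare: lon ⌊1.0496/0.0833333⌋ = 12 → m; lat ⌊0.4925/0.0416667⌋ = 11 → l.

PG11ml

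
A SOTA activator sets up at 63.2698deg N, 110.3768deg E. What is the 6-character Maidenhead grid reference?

OP53eg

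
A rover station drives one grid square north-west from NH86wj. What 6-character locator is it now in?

Longitude subsquare w = 22; −1 → 21 = v.
Latitude subsquare j = 9; +1 → 10 = k.

NH86vk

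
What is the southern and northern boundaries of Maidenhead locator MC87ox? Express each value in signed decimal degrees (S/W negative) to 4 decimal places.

-62.0417, -62.0000

Field M=12, C=2: +12·20° lon, +2·10° lat → SW at lon 60°, lat -70°.
Square 8, 7: +8·2° lon, +7·1° lat → SW at lon 76°, lat -63°.
Subsquare o=14, x=23: +14·0.0833333° lon, +23·0.0416667° lat → SW at lon 77.1667°, lat -62.0417°.
Cell spans 0.0833333° lon × 0.0416667° lat.
south -62.0417, north -62.0000.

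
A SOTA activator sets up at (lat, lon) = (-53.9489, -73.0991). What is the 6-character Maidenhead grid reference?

Shift to the Maidenhead origin (180°W, 90°S): lon 106.9009, lat 36.0511.
Field: 106.9009/20 → 5 → F, 36.0511/10 → 3 → D; chars FD.
Square: 6.9009/2 → 3, 6.0511/1 → 6; chars 36.
Subsquare: 0.9009/0.0833333 → 10 → k, 0.0511/0.0416667 → 1 → b; chars kb.

FD36kb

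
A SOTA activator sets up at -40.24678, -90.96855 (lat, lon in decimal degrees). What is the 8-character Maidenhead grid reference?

EE49ms30

Shift to the Maidenhead origin (180°W, 90°S): lon 89.03145, lat 49.75322.
Field (20°×10°, letters A–R): 89.03145/20 → 4 → E, 49.75322/10 → 4 → E; chars EE.
Square (2°×1°, digits 0–9): 9.03145/2 → 4, 9.75322/1 → 9; chars 49.
Subsquare (5′×2.5′, letters a–x): 1.03145/0.0833333 → 12 → m, 0.75322/0.0416667 → 18 → s; chars ms.
Extended square (30″×15″, digits 0–9): 0.03145/0.00833333 → 3, 0.00322/0.00416667 → 0; chars 30.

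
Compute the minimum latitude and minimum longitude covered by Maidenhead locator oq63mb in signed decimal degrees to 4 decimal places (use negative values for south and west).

73.0417, 113.0000

Field O=14, Q=16: +14·20° lon, +16·10° lat → SW at lon 100°, lat 70°.
Square 6, 3: +6·2° lon, +3·1° lat → SW at lon 112°, lat 73°.
Subsquare m=12, b=1: +12·0.0833333° lon, +1·0.0416667° lat → SW at lon 113°, lat 73.0417°.
latitude 73.0417, longitude 113.0000.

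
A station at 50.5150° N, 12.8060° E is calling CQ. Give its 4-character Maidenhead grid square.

JO60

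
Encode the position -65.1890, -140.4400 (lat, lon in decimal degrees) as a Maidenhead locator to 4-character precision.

Shift to the Maidenhead origin (180°W, 90°S): lon 39.56, lat 24.81.
Field: lon ⌊39.56/20⌋ = 1 → B; lat ⌊24.81/10⌋ = 2 → C.
Square: lon ⌊19.56/2⌋ = 9; lat ⌊4.81/1⌋ = 4.

BC94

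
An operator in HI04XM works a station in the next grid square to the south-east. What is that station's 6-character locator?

HI14al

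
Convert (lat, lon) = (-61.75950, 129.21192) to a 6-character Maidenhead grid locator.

PC48of

Shift to the Maidenhead origin (180°W, 90°S): lon 309.2119, lat 28.2405.
Field (20°×10°, letters A–R): 309.2119/20 → 15 → P, 28.2405/10 → 2 → C; chars PC.
Square (2°×1°, digits 0–9): 9.2119/2 → 4, 8.2405/1 → 8; chars 48.
Subsquare (5′×2.5′, letters a–x): 1.2119/0.0833333 → 14 → o, 0.2405/0.0416667 → 5 → f; chars of.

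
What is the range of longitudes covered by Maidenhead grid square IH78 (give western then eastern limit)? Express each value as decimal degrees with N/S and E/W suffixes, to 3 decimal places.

6.000° W, 4.000° W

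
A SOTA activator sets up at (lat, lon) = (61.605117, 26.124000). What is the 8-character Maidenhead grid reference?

KP31bo45

Shift to the Maidenhead origin (180°W, 90°S): lon 206.12400, lat 151.60512.
Field: lon ⌊206.12400/20⌋ = 10 → K; lat ⌊151.60512/10⌋ = 15 → P.
Square: lon ⌊6.12400/2⌋ = 3; lat ⌊1.60512/1⌋ = 1.
Subsquare: lon ⌊0.12400/0.0833333⌋ = 1 → b; lat ⌊0.60512/0.0416667⌋ = 14 → o.
Extended square: lon ⌊0.04067/0.00833333⌋ = 4; lat ⌊0.02178/0.00416667⌋ = 5.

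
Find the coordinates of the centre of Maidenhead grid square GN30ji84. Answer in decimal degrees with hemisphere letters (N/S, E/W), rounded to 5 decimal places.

40.35208° N, 53.17917° W

Field G=6, N=13: +6·20° lon, +13·10° lat → SW at lon -60°, lat 40°.
Square 3, 0: +3·2° lon, +0·1° lat → SW at lon -54°, lat 40°.
Subsquare j=9, i=8: +9·0.0833333° lon, +8·0.0416667° lat → SW at lon -53.25°, lat 40.3333°.
Extended square 8, 4: +8·0.00833333° lon, +4·0.00416667° lat → SW at lon -53.1833°, lat 40.35°.
Cell spans 0.00833333° lon × 0.00416667° lat. Centre is SW corner plus half of each.
latitude 40.35208° N, longitude 53.17917° W.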